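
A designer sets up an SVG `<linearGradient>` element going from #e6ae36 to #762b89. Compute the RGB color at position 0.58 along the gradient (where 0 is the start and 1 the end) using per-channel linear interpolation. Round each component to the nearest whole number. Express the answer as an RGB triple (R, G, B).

(165, 98, 102)

#e6ae36 → (230, 174, 54); #762b89 → (118, 43, 137).
R = 230 + 0.58 × (118 − 230) = 230 + 0.58 × -112 = 165.04 → 165
G = 174 + 0.58 × (43 − 174) = 174 + 0.58 × -131 = 98.02 → 98
B = 54 + 0.58 × (137 − 54) = 54 + 0.58 × 83 = 102.14 → 102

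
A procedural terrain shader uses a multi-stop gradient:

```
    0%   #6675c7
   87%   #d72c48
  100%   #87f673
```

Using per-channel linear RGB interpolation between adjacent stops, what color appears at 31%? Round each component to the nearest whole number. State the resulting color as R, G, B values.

(142, 91, 154)

31% lies between the 0% and 87% stops, so the local fraction is t = (31 − 0)/(87 − 0) = 31/87 ≈ 0.3563.
#6675c7 → (102, 117, 199); #d72c48 → (215, 44, 72).
R = 102 + 0.3563 × (215 − 102) = 142.262 → 142
G = 117 + 0.3563 × (44 − 117) = 90.99 → 91
B = 199 + 0.3563 × (72 − 199) = 153.75 → 154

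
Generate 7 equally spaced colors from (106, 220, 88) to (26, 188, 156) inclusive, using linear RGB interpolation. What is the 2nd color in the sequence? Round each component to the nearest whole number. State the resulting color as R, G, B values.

(93, 215, 99)

With 7 swatches and endpoints inclusive, swatch 2 sits at t = (2 − 1)/(7 − 1) = 1/6 ≈ 0.1667.
R = 106 + 0.1667 × (26 − 106) = 92.664 → 93
G = 220 + 0.1667 × (188 − 220) = 214.666 → 215
B = 88 + 0.1667 × (156 − 88) = 99.336 → 99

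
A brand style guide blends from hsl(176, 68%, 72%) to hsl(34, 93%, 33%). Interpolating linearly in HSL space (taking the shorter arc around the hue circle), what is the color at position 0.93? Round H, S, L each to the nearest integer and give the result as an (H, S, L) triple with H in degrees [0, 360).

(44, 91, 36)

Hue arc: Δh = 34 − 176 = -142° (|Δh| ≤ 180, already the shorter path).
H = 176 + 0.93 × (-142) = 43.94 → 44°
S = 68 + 0.93 × (93 − 68) = 91.25 → 91%
L = 72 + 0.93 × (33 − 72) = 35.73 → 36%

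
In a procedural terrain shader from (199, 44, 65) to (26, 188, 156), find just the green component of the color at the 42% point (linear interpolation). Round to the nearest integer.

G = 44 + 0.42 × (188 − 44) = 104.48 → 104

104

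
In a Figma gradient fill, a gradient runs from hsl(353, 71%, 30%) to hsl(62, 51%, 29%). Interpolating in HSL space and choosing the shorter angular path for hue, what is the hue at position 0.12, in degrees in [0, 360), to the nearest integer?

1

Hue: 62 − 353 = -291°, but |-291| > 180 so the shorter arc goes the other way: Δh = -291 + 360 = 69°.
H = 353 + 0.12 × (69) = 361.28 → 361 → 361 mod 360 = 1°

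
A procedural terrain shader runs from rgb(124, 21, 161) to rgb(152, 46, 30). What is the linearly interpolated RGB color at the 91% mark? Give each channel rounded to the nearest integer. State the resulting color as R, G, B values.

91% corresponds to t = 0.91.
R = 124 + 0.91 × (152 − 124) = 124 + 0.91 × 28 = 149.48 → 149
G = 21 + 0.91 × (46 − 21) = 21 + 0.91 × 25 = 43.75 → 44
B = 161 + 0.91 × (30 − 161) = 161 + 0.91 × -131 = 41.79 → 42

(149, 44, 42)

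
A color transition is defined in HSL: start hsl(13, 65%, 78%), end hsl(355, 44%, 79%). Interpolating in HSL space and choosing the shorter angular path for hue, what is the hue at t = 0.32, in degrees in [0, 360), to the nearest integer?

7

Hue: 355 − 13 = 342°, but |342| > 180 so the shorter arc goes the other way: Δh = 342 − 360 = -18°.
H = 13 + 0.32 × (-18) = 7.24 → 7°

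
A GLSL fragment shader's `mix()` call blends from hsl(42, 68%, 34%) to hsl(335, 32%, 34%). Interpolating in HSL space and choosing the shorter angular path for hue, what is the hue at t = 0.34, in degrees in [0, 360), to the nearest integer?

Hue: 335 − 42 = 293°, but |293| > 180 so the shorter arc goes the other way: Δh = 293 − 360 = -67°.
H = 42 + 0.34 × (-67) = 19.22 → 19°

19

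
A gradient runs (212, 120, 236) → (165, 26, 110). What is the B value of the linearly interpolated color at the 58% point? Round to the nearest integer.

B = 236 + 0.58 × (110 − 236) = 162.92 → 163

163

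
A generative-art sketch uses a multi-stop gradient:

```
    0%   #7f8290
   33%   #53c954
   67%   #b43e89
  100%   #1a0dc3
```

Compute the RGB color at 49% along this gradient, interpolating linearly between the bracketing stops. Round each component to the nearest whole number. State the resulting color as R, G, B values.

(129, 136, 109)

49% lies between the 33% and 67% stops, so the local fraction is t = (49 − 33)/(67 − 33) = 16/34 ≈ 0.4706.
#53c954 → (83, 201, 84); #b43e89 → (180, 62, 137).
R = 83 + 0.4706 × (180 − 83) = 128.648 → 129
G = 201 + 0.4706 × (62 − 201) = 135.587 → 136
B = 84 + 0.4706 × (137 − 84) = 108.942 → 109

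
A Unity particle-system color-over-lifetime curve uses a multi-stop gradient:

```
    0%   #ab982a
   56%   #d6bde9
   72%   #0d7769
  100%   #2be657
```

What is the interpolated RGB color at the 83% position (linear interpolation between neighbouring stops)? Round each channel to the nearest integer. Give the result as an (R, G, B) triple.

(25, 163, 98)

83% lies between the 72% and 100% stops, so the local fraction is t = (83 − 72)/(100 − 72) = 11/28 ≈ 0.3929.
#0d7769 → (13, 119, 105); #2be657 → (43, 230, 87).
R = 13 + 0.3929 × (43 − 13) = 24.787 → 25
G = 119 + 0.3929 × (230 − 119) = 162.612 → 163
B = 105 + 0.3929 × (87 − 105) = 97.928 → 98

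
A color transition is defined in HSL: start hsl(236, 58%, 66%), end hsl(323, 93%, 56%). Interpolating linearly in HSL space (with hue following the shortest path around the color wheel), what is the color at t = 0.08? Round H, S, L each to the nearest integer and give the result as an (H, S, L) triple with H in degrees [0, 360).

Hue arc: Δh = 323 − 236 = 87° (|Δh| ≤ 180, already the shorter path).
H = 236 + 0.08 × (87) = 242.96 → 243°
S = 58 + 0.08 × (93 − 58) = 60.8 → 61%
L = 66 + 0.08 × (56 − 66) = 65.2 → 65%

(243, 61, 65)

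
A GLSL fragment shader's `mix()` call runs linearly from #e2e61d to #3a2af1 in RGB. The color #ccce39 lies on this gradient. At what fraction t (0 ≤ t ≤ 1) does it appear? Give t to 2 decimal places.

Invert the lerp on the B channel (largest span, 212): t = (57 − 29) / (241 − 29) = 28/212 = 0.13208.
Check on R: (204 − 226)/(58 − 226) = 0.131 ✓

0.13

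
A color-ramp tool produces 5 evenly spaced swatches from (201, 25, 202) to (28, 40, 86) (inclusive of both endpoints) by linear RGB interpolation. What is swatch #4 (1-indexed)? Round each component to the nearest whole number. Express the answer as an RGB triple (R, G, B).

With 5 swatches and endpoints inclusive, swatch 4 sits at t = (4 − 1)/(5 − 1) = 3/4 ≈ 0.75.
R = 201 + 0.75 × (28 − 201) = 71.25 → 71
G = 25 + 0.75 × (40 − 25) = 36.25 → 36
B = 202 + 0.75 × (86 − 202) = 115 → 115

(71, 36, 115)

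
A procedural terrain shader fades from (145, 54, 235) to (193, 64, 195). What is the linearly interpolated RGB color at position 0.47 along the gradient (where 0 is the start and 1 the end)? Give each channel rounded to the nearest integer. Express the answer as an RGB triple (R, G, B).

R = 145 + 0.47 × (193 − 145) = 145 + 0.47 × 48 = 167.56 → 168
G = 54 + 0.47 × (64 − 54) = 54 + 0.47 × 10 = 58.7 → 59
B = 235 + 0.47 × (195 − 235) = 235 + 0.47 × -40 = 216.2 → 216

(168, 59, 216)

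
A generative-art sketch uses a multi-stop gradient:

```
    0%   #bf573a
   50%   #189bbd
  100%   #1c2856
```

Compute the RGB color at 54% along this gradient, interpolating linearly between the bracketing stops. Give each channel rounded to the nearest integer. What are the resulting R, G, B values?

54% lies between the 50% and 100% stops, so the local fraction is t = (54 − 50)/(100 − 50) = 4/50 ≈ 0.08.
#189bbd → (24, 155, 189); #1c2856 → (28, 40, 86).
R = 24 + 0.08 × (28 − 24) = 24.32 → 24
G = 155 + 0.08 × (40 − 155) = 145.8 → 146
B = 189 + 0.08 × (86 − 189) = 180.76 → 181

(24, 146, 181)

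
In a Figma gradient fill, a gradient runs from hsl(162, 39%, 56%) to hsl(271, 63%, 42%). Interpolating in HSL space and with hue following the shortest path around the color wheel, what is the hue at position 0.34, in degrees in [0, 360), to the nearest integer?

199

Hue arc: Δh = 271 − 162 = 109° (|Δh| ≤ 180, already the shorter path).
H = 162 + 0.34 × (109) = 199.06 → 199°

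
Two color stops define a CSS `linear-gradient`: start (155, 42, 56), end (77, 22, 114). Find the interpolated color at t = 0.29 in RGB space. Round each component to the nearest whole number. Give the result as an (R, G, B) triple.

R = 155 + 0.29 × (77 − 155) = 155 + 0.29 × -78 = 132.38 → 132
G = 42 + 0.29 × (22 − 42) = 42 + 0.29 × -20 = 36.2 → 36
B = 56 + 0.29 × (114 − 56) = 56 + 0.29 × 58 = 72.82 → 73

(132, 36, 73)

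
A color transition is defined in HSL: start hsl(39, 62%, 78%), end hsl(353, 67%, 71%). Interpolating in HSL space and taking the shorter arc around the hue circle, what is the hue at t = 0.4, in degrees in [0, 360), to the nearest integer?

21

Hue: 353 − 39 = 314°, but |314| > 180 so the shorter arc goes the other way: Δh = 314 − 360 = -46°.
H = 39 + 0.4 × (-46) = 20.6 → 21°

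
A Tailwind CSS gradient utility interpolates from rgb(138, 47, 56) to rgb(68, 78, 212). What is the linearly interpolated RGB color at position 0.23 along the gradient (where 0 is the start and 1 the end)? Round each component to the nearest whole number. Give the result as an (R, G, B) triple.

(122, 54, 92)

R = 138 + 0.23 × (68 − 138) = 138 + 0.23 × -70 = 121.9 → 122
G = 47 + 0.23 × (78 − 47) = 47 + 0.23 × 31 = 54.13 → 54
B = 56 + 0.23 × (212 − 56) = 56 + 0.23 × 156 = 91.88 → 92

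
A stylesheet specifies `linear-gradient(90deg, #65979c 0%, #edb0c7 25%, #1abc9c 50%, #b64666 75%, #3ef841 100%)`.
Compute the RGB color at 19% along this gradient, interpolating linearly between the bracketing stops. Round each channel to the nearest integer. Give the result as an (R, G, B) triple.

19% lies between the 0% and 25% stops, so the local fraction is t = (19 − 0)/(25 − 0) = 19/25 ≈ 0.76.
#65979c → (101, 151, 156); #edb0c7 → (237, 176, 199).
R = 101 + 0.76 × (237 − 101) = 204.36 → 204
G = 151 + 0.76 × (176 − 151) = 170 → 170
B = 156 + 0.76 × (199 − 156) = 188.68 → 189

(204, 170, 189)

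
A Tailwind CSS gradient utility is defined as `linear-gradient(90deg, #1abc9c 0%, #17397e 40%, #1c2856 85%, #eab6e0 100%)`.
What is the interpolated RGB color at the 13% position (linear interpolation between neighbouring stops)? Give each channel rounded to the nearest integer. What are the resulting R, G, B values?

13% lies between the 0% and 40% stops, so the local fraction is t = (13 − 0)/(40 − 0) = 13/40 ≈ 0.325.
#1abc9c → (26, 188, 156); #17397e → (23, 57, 126).
R = 26 + 0.325 × (23 − 26) = 25.025 → 25
G = 188 + 0.325 × (57 − 188) = 145.425 → 145
B = 156 + 0.325 × (126 − 156) = 146.25 → 146

(25, 145, 146)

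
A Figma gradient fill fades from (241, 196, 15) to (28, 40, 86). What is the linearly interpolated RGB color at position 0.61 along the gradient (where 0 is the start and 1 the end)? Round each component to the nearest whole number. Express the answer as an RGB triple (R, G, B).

R = 241 + 0.61 × (28 − 241) = 241 + 0.61 × -213 = 111.07 → 111
G = 196 + 0.61 × (40 − 196) = 196 + 0.61 × -156 = 100.84 → 101
B = 15 + 0.61 × (86 − 15) = 15 + 0.61 × 71 = 58.31 → 58
So the blended color is (111, 101, 58), about #6f653a.

(111, 101, 58)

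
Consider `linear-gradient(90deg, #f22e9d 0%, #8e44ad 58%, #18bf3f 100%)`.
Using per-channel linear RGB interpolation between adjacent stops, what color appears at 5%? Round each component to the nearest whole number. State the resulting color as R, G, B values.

(233, 48, 158)

5% lies between the 0% and 58% stops, so the local fraction is t = (5 − 0)/(58 − 0) = 5/58 ≈ 0.0862.
#f22e9d → (242, 46, 157); #8e44ad → (142, 68, 173).
R = 242 + 0.0862 × (142 − 242) = 233.38 → 233
G = 46 + 0.0862 × (68 − 46) = 47.896 → 48
B = 157 + 0.0862 × (173 − 157) = 158.379 → 158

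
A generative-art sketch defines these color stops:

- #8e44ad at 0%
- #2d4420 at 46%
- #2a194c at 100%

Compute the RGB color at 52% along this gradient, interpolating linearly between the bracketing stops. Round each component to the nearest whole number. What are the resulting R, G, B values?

(45, 63, 37)

52% lies between the 46% and 100% stops, so the local fraction is t = (52 − 46)/(100 − 46) = 6/54 ≈ 0.1111.
#2d4420 → (45, 68, 32); #2a194c → (42, 25, 76).
R = 45 + 0.1111 × (42 − 45) = 44.667 → 45
G = 68 + 0.1111 × (25 − 68) = 63.223 → 63
B = 32 + 0.1111 × (76 − 32) = 36.888 → 37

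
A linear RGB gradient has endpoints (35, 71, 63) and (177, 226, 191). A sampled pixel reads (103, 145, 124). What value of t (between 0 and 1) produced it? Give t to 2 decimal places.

0.48

Invert the lerp on the G channel (largest span, 155): t = (145 − 71) / (226 − 71) = 74/155 = 0.47742.
Check on R: (103 − 35)/(177 − 35) = 0.4789 ✓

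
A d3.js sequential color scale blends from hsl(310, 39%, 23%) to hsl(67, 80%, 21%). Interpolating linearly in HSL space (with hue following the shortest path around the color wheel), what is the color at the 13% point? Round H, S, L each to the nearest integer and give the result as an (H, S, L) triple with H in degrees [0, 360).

Hue: 67 − 310 = -243°, but |-243| > 180 so the shorter arc goes the other way: Δh = -243 + 360 = 117°.
H = 310 + 0.13 × (117) = 325.21 → 325°
S = 39 + 0.13 × (80 − 39) = 44.33 → 44%
L = 23 + 0.13 × (21 − 23) = 22.74 → 23%

(325, 44, 23)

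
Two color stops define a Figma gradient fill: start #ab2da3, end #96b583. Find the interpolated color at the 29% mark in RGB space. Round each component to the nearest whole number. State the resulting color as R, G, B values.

(165, 84, 154)

#ab2da3 → (171, 45, 163); #96b583 → (150, 181, 131).
29% corresponds to t = 0.29.
R = 171 + 0.29 × (150 − 171) = 171 + 0.29 × -21 = 164.91 → 165
G = 45 + 0.29 × (181 − 45) = 45 + 0.29 × 136 = 84.44 → 84
B = 163 + 0.29 × (131 − 163) = 163 + 0.29 × -32 = 153.72 → 154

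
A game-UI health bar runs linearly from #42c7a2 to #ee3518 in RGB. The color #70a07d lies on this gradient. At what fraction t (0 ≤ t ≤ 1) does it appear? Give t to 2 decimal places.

0.27

Invert the lerp on the R channel (largest span, 172): t = (112 − 66) / (238 − 66) = 46/172 = 0.26744.
Check on G: (160 − 199)/(53 − 199) = 0.2671 ✓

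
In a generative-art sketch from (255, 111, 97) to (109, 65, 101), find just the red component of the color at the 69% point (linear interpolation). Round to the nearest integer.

R = 255 + 0.69 × (109 − 255) = 154.26 → 154

154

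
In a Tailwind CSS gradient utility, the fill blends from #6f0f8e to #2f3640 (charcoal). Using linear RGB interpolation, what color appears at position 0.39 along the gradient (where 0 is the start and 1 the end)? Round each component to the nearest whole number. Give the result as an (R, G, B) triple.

(86, 30, 112)

#6f0f8e → (111, 15, 142); #2f3640 → (47, 54, 64).
R = 111 + 0.39 × (47 − 111) = 111 + 0.39 × -64 = 86.04 → 86
G = 15 + 0.39 × (54 − 15) = 15 + 0.39 × 39 = 30.21 → 30
B = 142 + 0.39 × (64 − 142) = 142 + 0.39 × -78 = 111.58 → 112
So the blended color is (86, 30, 112), about #561e70.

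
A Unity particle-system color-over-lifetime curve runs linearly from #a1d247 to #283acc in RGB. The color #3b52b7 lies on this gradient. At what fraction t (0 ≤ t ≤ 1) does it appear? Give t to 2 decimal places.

0.84

Invert the lerp on the G channel (largest span, 152): t = (82 − 210) / (58 − 210) = -128/-152 = 0.84211.
Check on R: (59 − 161)/(40 − 161) = 0.843 ✓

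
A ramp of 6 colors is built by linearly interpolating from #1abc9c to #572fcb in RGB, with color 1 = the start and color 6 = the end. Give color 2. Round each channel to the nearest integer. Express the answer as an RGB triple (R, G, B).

(38, 160, 165)

With 6 swatches and endpoints inclusive, swatch 2 sits at t = (2 − 1)/(6 − 1) = 1/5 ≈ 0.2.
#1abc9c → (26, 188, 156); #572fcb → (87, 47, 203).
R = 26 + 0.2 × (87 − 26) = 38.2 → 38
G = 188 + 0.2 × (47 − 188) = 159.8 → 160
B = 156 + 0.2 × (203 − 156) = 165.4 → 165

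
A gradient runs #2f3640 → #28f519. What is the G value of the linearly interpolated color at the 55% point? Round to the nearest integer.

159

G₁ = 54 (from #2f3640), G₂ = 245 (from #28f519).
G = 54 + 0.55 × (245 − 54) = 159.05 → 159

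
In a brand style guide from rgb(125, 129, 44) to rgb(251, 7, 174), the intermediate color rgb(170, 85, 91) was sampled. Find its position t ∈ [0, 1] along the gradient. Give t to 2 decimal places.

Invert the lerp on the B channel (largest span, 130): t = (91 − 44) / (174 − 44) = 47/130 = 0.36154.
Check on R: (170 − 125)/(251 − 125) = 0.3571 ✓

0.36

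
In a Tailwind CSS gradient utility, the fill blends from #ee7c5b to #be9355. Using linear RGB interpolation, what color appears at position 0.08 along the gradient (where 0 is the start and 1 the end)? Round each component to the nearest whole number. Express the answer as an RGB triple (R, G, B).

#ee7c5b → (238, 124, 91); #be9355 → (190, 147, 85).
R = 238 + 0.08 × (190 − 238) = 238 + 0.08 × -48 = 234.16 → 234
G = 124 + 0.08 × (147 − 124) = 124 + 0.08 × 23 = 125.84 → 126
B = 91 + 0.08 × (85 − 91) = 91 + 0.08 × -6 = 90.52 → 91

(234, 126, 91)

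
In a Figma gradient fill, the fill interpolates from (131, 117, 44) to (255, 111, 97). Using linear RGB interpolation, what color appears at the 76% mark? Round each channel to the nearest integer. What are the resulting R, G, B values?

76% corresponds to t = 0.76.
R = 131 + 0.76 × (255 − 131) = 131 + 0.76 × 124 = 225.24 → 225
G = 117 + 0.76 × (111 − 117) = 117 + 0.76 × -6 = 112.44 → 112
B = 44 + 0.76 × (97 − 44) = 44 + 0.76 × 53 = 84.28 → 84

(225, 112, 84)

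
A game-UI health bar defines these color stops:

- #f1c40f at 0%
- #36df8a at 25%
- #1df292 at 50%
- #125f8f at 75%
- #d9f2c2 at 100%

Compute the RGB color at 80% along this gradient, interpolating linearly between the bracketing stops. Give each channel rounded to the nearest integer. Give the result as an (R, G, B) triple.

80% lies between the 75% and 100% stops, so the local fraction is t = (80 − 75)/(100 − 75) = 5/25 ≈ 0.2.
#125f8f → (18, 95, 143); #d9f2c2 → (217, 242, 194).
R = 18 + 0.2 × (217 − 18) = 57.8 → 58
G = 95 + 0.2 × (242 − 95) = 124.4 → 124
B = 143 + 0.2 × (194 − 143) = 153.2 → 153

(58, 124, 153)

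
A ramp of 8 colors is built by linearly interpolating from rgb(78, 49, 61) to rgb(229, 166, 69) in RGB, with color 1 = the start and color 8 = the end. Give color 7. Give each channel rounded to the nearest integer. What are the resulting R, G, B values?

(207, 149, 68)

With 8 swatches and endpoints inclusive, swatch 7 sits at t = (7 − 1)/(8 − 1) = 6/7 ≈ 0.8571.
R = 78 + 0.8571 × (229 − 78) = 207.422 → 207
G = 49 + 0.8571 × (166 − 49) = 149.281 → 149
B = 61 + 0.8571 × (69 − 61) = 67.857 → 68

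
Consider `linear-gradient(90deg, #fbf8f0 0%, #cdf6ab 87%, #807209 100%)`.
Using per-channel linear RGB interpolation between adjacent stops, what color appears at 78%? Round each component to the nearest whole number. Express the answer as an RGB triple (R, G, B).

78% lies between the 0% and 87% stops, so the local fraction is t = (78 − 0)/(87 − 0) = 78/87 ≈ 0.8966.
#fbf8f0 → (251, 248, 240); #cdf6ab → (205, 246, 171).
R = 251 + 0.8966 × (205 − 251) = 209.756 → 210
G = 248 + 0.8966 × (246 − 248) = 246.207 → 246
B = 240 + 0.8966 × (171 − 240) = 178.135 → 178

(210, 246, 178)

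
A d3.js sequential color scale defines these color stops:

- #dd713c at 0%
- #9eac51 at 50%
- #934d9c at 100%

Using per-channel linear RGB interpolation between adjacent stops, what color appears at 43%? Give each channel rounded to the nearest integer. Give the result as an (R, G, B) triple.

(167, 164, 78)

43% lies between the 0% and 50% stops, so the local fraction is t = (43 − 0)/(50 − 0) = 43/50 ≈ 0.86.
#dd713c → (221, 113, 60); #9eac51 → (158, 172, 81).
R = 221 + 0.86 × (158 − 221) = 166.82 → 167
G = 113 + 0.86 × (172 − 113) = 163.74 → 164
B = 60 + 0.86 × (81 − 60) = 78.06 → 78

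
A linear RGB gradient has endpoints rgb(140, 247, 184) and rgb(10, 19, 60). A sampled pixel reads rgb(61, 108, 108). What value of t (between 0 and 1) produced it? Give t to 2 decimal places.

0.61

Invert the lerp on the G channel (largest span, 228): t = (108 − 247) / (19 − 247) = -139/-228 = 0.60965.
Check on R: (61 − 140)/(10 − 140) = 0.6077 ✓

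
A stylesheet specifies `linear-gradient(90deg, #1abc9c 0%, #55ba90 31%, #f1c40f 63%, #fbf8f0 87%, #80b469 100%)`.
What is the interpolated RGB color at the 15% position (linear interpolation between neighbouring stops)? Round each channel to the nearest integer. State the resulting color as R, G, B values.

15% lies between the 0% and 31% stops, so the local fraction is t = (15 − 0)/(31 − 0) = 15/31 ≈ 0.4839.
#1abc9c → (26, 188, 156); #55ba90 → (85, 186, 144).
R = 26 + 0.4839 × (85 − 26) = 54.55 → 55
G = 188 + 0.4839 × (186 − 188) = 187.032 → 187
B = 156 + 0.4839 × (144 − 156) = 150.193 → 150

(55, 187, 150)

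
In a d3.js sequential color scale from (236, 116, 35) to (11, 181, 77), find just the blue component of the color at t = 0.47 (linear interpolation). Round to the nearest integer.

55

B = 35 + 0.47 × (77 − 35) = 54.74 → 55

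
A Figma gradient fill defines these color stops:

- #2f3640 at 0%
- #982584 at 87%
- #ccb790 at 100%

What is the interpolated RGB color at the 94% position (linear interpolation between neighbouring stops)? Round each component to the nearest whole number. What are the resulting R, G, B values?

94% lies between the 87% and 100% stops, so the local fraction is t = (94 − 87)/(100 − 87) = 7/13 ≈ 0.5385.
#982584 → (152, 37, 132); #ccb790 → (204, 183, 144).
R = 152 + 0.5385 × (204 − 152) = 180.002 → 180
G = 37 + 0.5385 × (183 − 37) = 115.621 → 116
B = 132 + 0.5385 × (144 − 132) = 138.462 → 138

(180, 116, 138)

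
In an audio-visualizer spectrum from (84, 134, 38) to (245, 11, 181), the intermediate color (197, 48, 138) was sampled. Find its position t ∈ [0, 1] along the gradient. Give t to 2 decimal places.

0.70

Invert the lerp on the R channel (largest span, 161): t = (197 − 84) / (245 − 84) = 113/161 = 0.70186.
Check on G: (48 − 134)/(11 − 134) = 0.6992 ✓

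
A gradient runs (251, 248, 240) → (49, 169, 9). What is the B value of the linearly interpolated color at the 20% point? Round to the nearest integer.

194

B = 240 + 0.2 × (9 − 240) = 193.8 → 194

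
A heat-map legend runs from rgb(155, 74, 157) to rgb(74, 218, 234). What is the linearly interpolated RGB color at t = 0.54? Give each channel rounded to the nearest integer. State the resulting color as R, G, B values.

(111, 152, 199)

R = 155 + 0.54 × (74 − 155) = 155 + 0.54 × -81 = 111.26 → 111
G = 74 + 0.54 × (218 − 74) = 74 + 0.54 × 144 = 151.76 → 152
B = 157 + 0.54 × (234 − 157) = 157 + 0.54 × 77 = 198.58 → 199
So the blended color is (111, 152, 199), about #6f98c7.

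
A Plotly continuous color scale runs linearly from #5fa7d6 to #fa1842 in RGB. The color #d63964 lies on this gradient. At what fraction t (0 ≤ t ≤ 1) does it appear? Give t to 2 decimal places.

Invert the lerp on the R channel (largest span, 155): t = (214 − 95) / (250 − 95) = 119/155 = 0.76774.
Check on G: (57 − 167)/(24 − 167) = 0.7692 ✓

0.77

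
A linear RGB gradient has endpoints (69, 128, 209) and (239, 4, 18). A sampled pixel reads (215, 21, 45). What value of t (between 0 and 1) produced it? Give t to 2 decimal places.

Invert the lerp on the B channel (largest span, 191): t = (45 − 209) / (18 − 209) = -164/-191 = 0.85864.
Check on R: (215 − 69)/(239 − 69) = 0.8588 ✓

0.86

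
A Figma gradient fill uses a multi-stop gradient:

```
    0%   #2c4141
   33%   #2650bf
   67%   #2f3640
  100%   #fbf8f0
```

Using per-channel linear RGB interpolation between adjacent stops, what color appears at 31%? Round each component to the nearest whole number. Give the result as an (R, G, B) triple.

31% lies between the 0% and 33% stops, so the local fraction is t = (31 − 0)/(33 − 0) = 31/33 ≈ 0.9394.
#2c4141 → (44, 65, 65); #2650bf → (38, 80, 191).
R = 44 + 0.9394 × (38 − 44) = 38.364 → 38
G = 65 + 0.9394 × (80 − 65) = 79.091 → 79
B = 65 + 0.9394 × (191 − 65) = 183.364 → 183

(38, 79, 183)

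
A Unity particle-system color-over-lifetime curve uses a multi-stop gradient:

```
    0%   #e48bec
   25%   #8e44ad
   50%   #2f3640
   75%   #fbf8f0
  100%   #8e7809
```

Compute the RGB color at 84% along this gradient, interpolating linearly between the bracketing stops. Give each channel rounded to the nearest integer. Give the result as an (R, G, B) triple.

84% lies between the 75% and 100% stops, so the local fraction is t = (84 − 75)/(100 − 75) = 9/25 ≈ 0.36.
#fbf8f0 → (251, 248, 240); #8e7809 → (142, 120, 9).
R = 251 + 0.36 × (142 − 251) = 211.76 → 212
G = 248 + 0.36 × (120 − 248) = 201.92 → 202
B = 240 + 0.36 × (9 − 240) = 156.84 → 157

(212, 202, 157)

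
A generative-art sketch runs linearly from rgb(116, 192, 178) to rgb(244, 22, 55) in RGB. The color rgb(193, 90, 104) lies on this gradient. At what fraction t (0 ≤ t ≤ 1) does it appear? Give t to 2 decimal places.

0.60

Invert the lerp on the G channel (largest span, 170): t = (90 − 192) / (22 − 192) = -102/-170 = 0.6.
Check on R: (193 − 116)/(244 − 116) = 0.6016 ✓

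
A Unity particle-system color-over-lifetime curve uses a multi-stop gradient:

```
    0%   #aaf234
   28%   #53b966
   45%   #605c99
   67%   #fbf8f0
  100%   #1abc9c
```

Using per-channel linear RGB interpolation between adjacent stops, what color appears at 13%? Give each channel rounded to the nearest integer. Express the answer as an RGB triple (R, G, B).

13% lies between the 0% and 28% stops, so the local fraction is t = (13 − 0)/(28 − 0) = 13/28 ≈ 0.4643.
#aaf234 → (170, 242, 52); #53b966 → (83, 185, 102).
R = 170 + 0.4643 × (83 − 170) = 129.606 → 130
G = 242 + 0.4643 × (185 − 242) = 215.535 → 216
B = 52 + 0.4643 × (102 − 52) = 75.215 → 75

(130, 216, 75)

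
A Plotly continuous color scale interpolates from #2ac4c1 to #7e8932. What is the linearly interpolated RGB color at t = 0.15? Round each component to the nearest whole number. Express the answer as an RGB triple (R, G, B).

(55, 187, 172)

#2ac4c1 → (42, 196, 193); #7e8932 → (126, 137, 50).
R = 42 + 0.15 × (126 − 42) = 42 + 0.15 × 84 = 54.6 → 55
G = 196 + 0.15 × (137 − 196) = 196 + 0.15 × -59 = 187.15 → 187
B = 193 + 0.15 × (50 − 193) = 193 + 0.15 × -143 = 171.55 → 172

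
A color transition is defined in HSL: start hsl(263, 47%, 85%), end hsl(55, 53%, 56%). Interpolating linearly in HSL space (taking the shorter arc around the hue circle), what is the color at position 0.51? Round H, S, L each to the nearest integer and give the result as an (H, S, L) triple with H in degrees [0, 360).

Hue: 55 − 263 = -208°, but |-208| > 180 so the shorter arc goes the other way: Δh = -208 + 360 = 152°.
H = 263 + 0.51 × (152) = 340.52 → 341°
S = 47 + 0.51 × (53 − 47) = 50.06 → 50%
L = 85 + 0.51 × (56 − 85) = 70.21 → 70%

(341, 50, 70)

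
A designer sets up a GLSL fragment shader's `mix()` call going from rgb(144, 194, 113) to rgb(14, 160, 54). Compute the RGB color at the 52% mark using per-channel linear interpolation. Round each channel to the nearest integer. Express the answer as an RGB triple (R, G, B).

(76, 176, 82)

52% corresponds to t = 0.52.
R = 144 + 0.52 × (14 − 144) = 144 + 0.52 × -130 = 76.4 → 76
G = 194 + 0.52 × (160 − 194) = 194 + 0.52 × -34 = 176.32 → 176
B = 113 + 0.52 × (54 − 113) = 113 + 0.52 × -59 = 82.32 → 82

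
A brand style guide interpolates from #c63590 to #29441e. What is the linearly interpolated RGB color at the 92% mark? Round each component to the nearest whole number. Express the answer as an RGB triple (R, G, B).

#c63590 → (198, 53, 144); #29441e → (41, 68, 30).
92% corresponds to t = 0.92.
R = 198 + 0.92 × (41 − 198) = 198 + 0.92 × -157 = 53.56 → 54
G = 53 + 0.92 × (68 − 53) = 53 + 0.92 × 15 = 66.8 → 67
B = 144 + 0.92 × (30 − 144) = 144 + 0.92 × -114 = 39.12 → 39
So the blended color is (54, 67, 39), about #364327.

(54, 67, 39)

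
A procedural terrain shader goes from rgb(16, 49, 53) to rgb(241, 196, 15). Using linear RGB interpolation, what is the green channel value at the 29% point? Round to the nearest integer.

G = 49 + 0.29 × (196 − 49) = 91.63 → 92

92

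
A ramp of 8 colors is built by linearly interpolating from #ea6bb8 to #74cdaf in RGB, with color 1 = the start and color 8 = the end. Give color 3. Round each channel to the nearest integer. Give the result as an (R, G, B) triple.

With 8 swatches and endpoints inclusive, swatch 3 sits at t = (3 − 1)/(8 − 1) = 2/7 ≈ 0.2857.
#ea6bb8 → (234, 107, 184); #74cdaf → (116, 205, 175).
R = 234 + 0.2857 × (116 − 234) = 200.287 → 200
G = 107 + 0.2857 × (205 − 107) = 134.999 → 135
B = 184 + 0.2857 × (175 − 184) = 181.429 → 181

(200, 135, 181)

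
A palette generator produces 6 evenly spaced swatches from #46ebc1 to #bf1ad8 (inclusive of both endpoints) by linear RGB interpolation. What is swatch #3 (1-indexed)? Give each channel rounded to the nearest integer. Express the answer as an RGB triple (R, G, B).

(118, 151, 202)

With 6 swatches and endpoints inclusive, swatch 3 sits at t = (3 − 1)/(6 − 1) = 2/5 ≈ 0.4.
#46ebc1 → (70, 235, 193); #bf1ad8 → (191, 26, 216).
R = 70 + 0.4 × (191 − 70) = 118.4 → 118
G = 235 + 0.4 × (26 − 235) = 151.4 → 151
B = 193 + 0.4 × (216 − 193) = 202.2 → 202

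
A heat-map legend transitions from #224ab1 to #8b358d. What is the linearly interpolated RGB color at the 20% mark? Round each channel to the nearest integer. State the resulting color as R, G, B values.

(55, 70, 170)

#224ab1 → (34, 74, 177); #8b358d → (139, 53, 141).
20% corresponds to t = 0.2.
R = 34 + 0.2 × (139 − 34) = 34 + 0.2 × 105 = 55 → 55
G = 74 + 0.2 × (53 − 74) = 74 + 0.2 × -21 = 69.8 → 70
B = 177 + 0.2 × (141 − 177) = 177 + 0.2 × -36 = 169.8 → 170
So the blended color is (55, 70, 170), about #3746aa.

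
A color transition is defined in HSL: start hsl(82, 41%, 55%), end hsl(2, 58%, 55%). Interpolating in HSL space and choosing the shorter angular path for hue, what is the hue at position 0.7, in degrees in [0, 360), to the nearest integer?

Hue arc: Δh = 2 − 82 = -80° (|Δh| ≤ 180, already the shorter path).
H = 82 + 0.7 × (-80) = 26 → 26°

26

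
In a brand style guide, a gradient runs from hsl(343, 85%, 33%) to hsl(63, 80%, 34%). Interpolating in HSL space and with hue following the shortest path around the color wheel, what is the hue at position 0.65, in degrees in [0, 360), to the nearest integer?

Hue: 63 − 343 = -280°, but |-280| > 180 so the shorter arc goes the other way: Δh = -280 + 360 = 80°.
H = 343 + 0.65 × (80) = 395 → 395 → 395 mod 360 = 35°

35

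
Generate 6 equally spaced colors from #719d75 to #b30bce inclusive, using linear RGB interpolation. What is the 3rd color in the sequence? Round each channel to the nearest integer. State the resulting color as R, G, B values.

(139, 99, 153)

With 6 swatches and endpoints inclusive, swatch 3 sits at t = (3 − 1)/(6 − 1) = 2/5 ≈ 0.4.
#719d75 → (113, 157, 117); #b30bce → (179, 11, 206).
R = 113 + 0.4 × (179 − 113) = 139.4 → 139
G = 157 + 0.4 × (11 − 157) = 98.6 → 99
B = 117 + 0.4 × (206 − 117) = 152.6 → 153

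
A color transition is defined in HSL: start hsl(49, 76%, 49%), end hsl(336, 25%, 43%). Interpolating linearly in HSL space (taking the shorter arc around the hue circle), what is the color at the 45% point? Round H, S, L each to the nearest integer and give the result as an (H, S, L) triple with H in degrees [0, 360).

Hue: 336 − 49 = 287°, but |287| > 180 so the shorter arc goes the other way: Δh = 287 − 360 = -73°.
H = 49 + 0.45 × (-73) = 16.15 → 16°
S = 76 + 0.45 × (25 − 76) = 53.05 → 53%
L = 49 + 0.45 × (43 − 49) = 46.3 → 46%

(16, 53, 46)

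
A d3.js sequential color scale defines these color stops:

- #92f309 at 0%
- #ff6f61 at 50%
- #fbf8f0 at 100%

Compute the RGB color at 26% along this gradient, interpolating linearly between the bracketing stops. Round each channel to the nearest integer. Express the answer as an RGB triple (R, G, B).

(203, 174, 55)

26% lies between the 0% and 50% stops, so the local fraction is t = (26 − 0)/(50 − 0) = 26/50 ≈ 0.52.
#92f309 → (146, 243, 9); #ff6f61 → (255, 111, 97).
R = 146 + 0.52 × (255 − 146) = 202.68 → 203
G = 243 + 0.52 × (111 − 243) = 174.36 → 174
B = 9 + 0.52 × (97 − 9) = 54.76 → 55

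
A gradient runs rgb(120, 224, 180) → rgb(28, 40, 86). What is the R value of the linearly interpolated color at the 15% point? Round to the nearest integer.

R = 120 + 0.15 × (28 − 120) = 106.2 → 106

106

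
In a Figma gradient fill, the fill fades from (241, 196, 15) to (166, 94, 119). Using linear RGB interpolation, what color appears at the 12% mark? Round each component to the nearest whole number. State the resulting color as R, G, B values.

12% corresponds to t = 0.12.
R = 241 + 0.12 × (166 − 241) = 241 + 0.12 × -75 = 232 → 232
G = 196 + 0.12 × (94 − 196) = 196 + 0.12 × -102 = 183.76 → 184
B = 15 + 0.12 × (119 − 15) = 15 + 0.12 × 104 = 27.48 → 27
So the blended color is (232, 184, 27), about #e8b81b.

(232, 184, 27)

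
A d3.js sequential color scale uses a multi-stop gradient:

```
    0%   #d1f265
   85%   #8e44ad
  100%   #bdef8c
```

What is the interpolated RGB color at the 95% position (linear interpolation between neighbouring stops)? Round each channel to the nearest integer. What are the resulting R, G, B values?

95% lies between the 85% and 100% stops, so the local fraction is t = (95 − 85)/(100 − 85) = 10/15 ≈ 0.6667.
#8e44ad → (142, 68, 173); #bdef8c → (189, 239, 140).
R = 142 + 0.6667 × (189 − 142) = 173.335 → 173
G = 68 + 0.6667 × (239 − 68) = 182.006 → 182
B = 173 + 0.6667 × (140 − 173) = 150.999 → 151

(173, 182, 151)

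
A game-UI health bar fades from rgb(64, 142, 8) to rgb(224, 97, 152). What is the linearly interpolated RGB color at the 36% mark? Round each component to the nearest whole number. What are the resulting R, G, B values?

(122, 126, 60)

36% corresponds to t = 0.36.
R = 64 + 0.36 × (224 − 64) = 64 + 0.36 × 160 = 121.6 → 122
G = 142 + 0.36 × (97 − 142) = 142 + 0.36 × -45 = 125.8 → 126
B = 8 + 0.36 × (152 − 8) = 8 + 0.36 × 144 = 59.84 → 60
So the blended color is (122, 126, 60), about #7a7e3c.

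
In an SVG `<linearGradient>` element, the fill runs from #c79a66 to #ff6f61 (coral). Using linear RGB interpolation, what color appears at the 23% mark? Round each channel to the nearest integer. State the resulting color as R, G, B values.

#c79a66 → (199, 154, 102); #ff6f61 → (255, 111, 97).
23% corresponds to t = 0.23.
R = 199 + 0.23 × (255 − 199) = 199 + 0.23 × 56 = 211.88 → 212
G = 154 + 0.23 × (111 − 154) = 154 + 0.23 × -43 = 144.11 → 144
B = 102 + 0.23 × (97 − 102) = 102 + 0.23 × -5 = 100.85 → 101
So the blended color is (212, 144, 101), about #d49065.

(212, 144, 101)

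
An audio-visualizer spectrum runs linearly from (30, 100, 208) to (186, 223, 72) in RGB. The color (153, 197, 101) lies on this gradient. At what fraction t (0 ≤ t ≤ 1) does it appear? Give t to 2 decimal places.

Invert the lerp on the R channel (largest span, 156): t = (153 − 30) / (186 − 30) = 123/156 = 0.78846.
Check on G: (197 − 100)/(223 − 100) = 0.7886 ✓

0.79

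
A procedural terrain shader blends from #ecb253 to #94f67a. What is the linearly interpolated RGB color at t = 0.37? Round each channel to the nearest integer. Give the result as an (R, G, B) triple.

#ecb253 → (236, 178, 83); #94f67a → (148, 246, 122).
R = 236 + 0.37 × (148 − 236) = 236 + 0.37 × -88 = 203.44 → 203
G = 178 + 0.37 × (246 − 178) = 178 + 0.37 × 68 = 203.16 → 203
B = 83 + 0.37 × (122 − 83) = 83 + 0.37 × 39 = 97.43 → 97
So the blended color is (203, 203, 97), about #cbcb61.

(203, 203, 97)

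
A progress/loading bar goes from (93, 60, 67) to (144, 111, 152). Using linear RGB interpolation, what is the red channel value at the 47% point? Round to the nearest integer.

R = 93 + 0.47 × (144 − 93) = 116.97 → 117

117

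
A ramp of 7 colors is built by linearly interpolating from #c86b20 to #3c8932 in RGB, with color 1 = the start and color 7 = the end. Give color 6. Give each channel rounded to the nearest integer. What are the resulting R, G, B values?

(83, 132, 47)

With 7 swatches and endpoints inclusive, swatch 6 sits at t = (6 − 1)/(7 − 1) = 5/6 ≈ 0.8333.
#c86b20 → (200, 107, 32); #3c8932 → (60, 137, 50).
R = 200 + 0.8333 × (60 − 200) = 83.338 → 83
G = 107 + 0.8333 × (137 − 107) = 131.999 → 132
B = 32 + 0.8333 × (50 − 32) = 46.999 → 47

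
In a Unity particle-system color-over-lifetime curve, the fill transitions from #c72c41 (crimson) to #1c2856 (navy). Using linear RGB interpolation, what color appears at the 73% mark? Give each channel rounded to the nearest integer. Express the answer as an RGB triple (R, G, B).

(74, 41, 80)

#c72c41 → (199, 44, 65); #1c2856 → (28, 40, 86).
73% corresponds to t = 0.73.
R = 199 + 0.73 × (28 − 199) = 199 + 0.73 × -171 = 74.17 → 74
G = 44 + 0.73 × (40 − 44) = 44 + 0.73 × -4 = 41.08 → 41
B = 65 + 0.73 × (86 − 65) = 65 + 0.73 × 21 = 80.33 → 80
So the blended color is (74, 41, 80), about #4a2950.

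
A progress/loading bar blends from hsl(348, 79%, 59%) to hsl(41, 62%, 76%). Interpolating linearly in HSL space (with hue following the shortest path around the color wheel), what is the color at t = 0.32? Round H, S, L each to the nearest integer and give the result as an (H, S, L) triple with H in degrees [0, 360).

Hue: 41 − 348 = -307°, but |-307| > 180 so the shorter arc goes the other way: Δh = -307 + 360 = 53°.
H = 348 + 0.32 × (53) = 364.96 → 365 → 365 mod 360 = 5°
S = 79 + 0.32 × (62 − 79) = 73.56 → 74%
L = 59 + 0.32 × (76 − 59) = 64.44 → 64%

(5, 74, 64)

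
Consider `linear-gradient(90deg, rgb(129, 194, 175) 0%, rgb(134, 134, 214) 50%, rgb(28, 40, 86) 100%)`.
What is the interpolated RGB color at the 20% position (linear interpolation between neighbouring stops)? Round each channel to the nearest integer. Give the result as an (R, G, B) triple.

(131, 170, 191)

20% lies between the 0% and 50% stops, so the local fraction is t = (20 − 0)/(50 − 0) = 20/50 ≈ 0.4.
R = 129 + 0.4 × (134 − 129) = 131 → 131
G = 194 + 0.4 × (134 − 194) = 170 → 170
B = 175 + 0.4 × (214 − 175) = 190.6 → 191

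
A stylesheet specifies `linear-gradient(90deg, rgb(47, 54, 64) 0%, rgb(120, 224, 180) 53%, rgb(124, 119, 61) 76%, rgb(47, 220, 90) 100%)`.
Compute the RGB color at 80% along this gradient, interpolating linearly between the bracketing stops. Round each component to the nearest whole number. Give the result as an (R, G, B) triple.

80% lies between the 76% and 100% stops, so the local fraction is t = (80 − 76)/(100 − 76) = 4/24 ≈ 0.1667.
R = 124 + 0.1667 × (47 − 124) = 111.164 → 111
G = 119 + 0.1667 × (220 − 119) = 135.837 → 136
B = 61 + 0.1667 × (90 − 61) = 65.834 → 66

(111, 136, 66)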